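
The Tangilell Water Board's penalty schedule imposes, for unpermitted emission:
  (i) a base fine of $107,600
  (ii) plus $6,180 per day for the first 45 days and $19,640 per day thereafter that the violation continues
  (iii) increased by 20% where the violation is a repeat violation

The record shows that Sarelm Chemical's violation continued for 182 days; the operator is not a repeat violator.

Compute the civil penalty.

$3,076,380

First 45 days: 45 × $6,180 = $278,100
Remaining days: (182 − 45) × $19,640 = $2,690,680
Per-day component: $278,100 + $2,690,680 = $2,968,780
Base plus per-day: $107,600 + $2,968,780 = $3,076,380
The operator is not a repeat violator: no 20% increase.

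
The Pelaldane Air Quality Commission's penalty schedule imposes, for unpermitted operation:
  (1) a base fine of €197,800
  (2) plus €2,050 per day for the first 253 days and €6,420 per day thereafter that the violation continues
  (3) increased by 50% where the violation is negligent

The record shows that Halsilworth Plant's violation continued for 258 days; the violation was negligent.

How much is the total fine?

First 253 days: 253 × €2,050 = €518,650
Remaining days: (258 − 253) × €6,420 = €32,100
Per-day component: €518,650 + €32,100 = €550,750
Base plus per-day: €197,800 + €550,750 = €748,550
Enhancement: 50% of €748,550 = €374,275
Enhanced fine: €748,550 + €374,275 = €1,122,825

€1,122,825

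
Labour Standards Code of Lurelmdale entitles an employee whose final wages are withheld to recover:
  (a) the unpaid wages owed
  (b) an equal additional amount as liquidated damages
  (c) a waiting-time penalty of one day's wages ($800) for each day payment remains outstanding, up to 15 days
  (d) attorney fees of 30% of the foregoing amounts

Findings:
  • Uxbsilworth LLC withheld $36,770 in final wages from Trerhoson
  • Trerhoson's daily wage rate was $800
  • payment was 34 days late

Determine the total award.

$111,202

Liquidated damages (equal amount): $36,770
Penalty days: min(34, 15) = 15
Waiting-time penalty: 15 × $800 = $12,000
Subtotal: $36,770 + $36,770 + $12,000 = $85,540
Attorney fees: 30% of $85,540 = $25,662
Total award: $85,540 + $25,662 = $111,202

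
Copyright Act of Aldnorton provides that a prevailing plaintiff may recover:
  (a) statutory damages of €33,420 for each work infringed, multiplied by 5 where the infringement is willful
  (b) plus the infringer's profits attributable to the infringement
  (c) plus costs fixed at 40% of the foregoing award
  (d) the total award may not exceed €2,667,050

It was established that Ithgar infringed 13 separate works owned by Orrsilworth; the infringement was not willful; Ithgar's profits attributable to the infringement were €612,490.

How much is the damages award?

Statutory damages: 13 × €33,420 = €434,460
Infringement not willful: no ×5 enhancement.
Combined award: €434,460 + €612,490 = €1,046,950
Costs: 40% of €1,046,950 = €418,780
Award plus costs: €1,046,950 + €418,780 = €1,465,730
Cap at €2,667,050: €1,465,730 is within the cap, no reduction.

€1,465,730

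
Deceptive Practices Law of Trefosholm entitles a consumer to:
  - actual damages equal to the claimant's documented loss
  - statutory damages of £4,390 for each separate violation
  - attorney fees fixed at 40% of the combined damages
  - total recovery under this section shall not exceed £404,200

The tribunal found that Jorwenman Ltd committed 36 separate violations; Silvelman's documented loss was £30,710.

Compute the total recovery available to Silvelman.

Statutory damages: 36 × £4,390 = £158,040
Combined damages: £30,710 + £158,040 = £188,750
Attorney fees: 40% of £188,750 = £75,500
Total before cap: £188,750 + £75,500 = £264,250
Cap at £404,200: £264,250 is within the cap, no reduction.

£264,250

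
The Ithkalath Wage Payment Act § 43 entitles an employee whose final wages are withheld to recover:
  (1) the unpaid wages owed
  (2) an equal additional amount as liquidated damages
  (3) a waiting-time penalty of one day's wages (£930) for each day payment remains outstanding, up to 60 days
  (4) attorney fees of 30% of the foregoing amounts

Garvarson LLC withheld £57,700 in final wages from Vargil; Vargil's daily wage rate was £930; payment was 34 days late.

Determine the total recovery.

£191,126

Liquidated damages (equal amount): £57,700
Penalty days: min(34, 60) = 34
Waiting-time penalty: 34 × £930 = £31,620
Subtotal: £57,700 + £57,700 + £31,620 = £147,020
Attorney fees: 30% of £147,020 = £44,106
Total award: £147,020 + £44,106 = £191,126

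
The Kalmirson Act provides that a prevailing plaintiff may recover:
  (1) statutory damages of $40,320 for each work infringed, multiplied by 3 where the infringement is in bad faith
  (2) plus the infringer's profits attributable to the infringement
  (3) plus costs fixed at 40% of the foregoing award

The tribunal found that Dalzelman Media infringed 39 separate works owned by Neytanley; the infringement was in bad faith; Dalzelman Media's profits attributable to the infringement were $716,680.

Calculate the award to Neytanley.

Statutory damages: 39 × $40,320 = $1,572,480
Trebled: 3 × $1,572,480 = $4,717,440
Combined award: $4,717,440 + $716,680 = $5,434,120
Costs: 40% of $5,434,120 = $2,173,648
Award plus costs: $5,434,120 + $2,173,648 = $7,607,768

$7,607,768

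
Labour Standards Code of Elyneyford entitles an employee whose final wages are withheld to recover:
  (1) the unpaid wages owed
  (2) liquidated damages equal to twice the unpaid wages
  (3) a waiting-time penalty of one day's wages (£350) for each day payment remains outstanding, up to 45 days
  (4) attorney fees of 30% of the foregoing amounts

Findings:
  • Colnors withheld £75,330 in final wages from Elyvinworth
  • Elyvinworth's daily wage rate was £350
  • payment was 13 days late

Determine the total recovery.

£299,702

Doubled: 2 × £75,330 = £150,660
Penalty days: min(13, 45) = 13
Waiting-time penalty: 13 × £350 = £4,550
Subtotal: £75,330 + £150,660 + £4,550 = £230,540
Attorney fees: 30% of £230,540 = £69,162
Total award: £230,540 + £69,162 = £299,702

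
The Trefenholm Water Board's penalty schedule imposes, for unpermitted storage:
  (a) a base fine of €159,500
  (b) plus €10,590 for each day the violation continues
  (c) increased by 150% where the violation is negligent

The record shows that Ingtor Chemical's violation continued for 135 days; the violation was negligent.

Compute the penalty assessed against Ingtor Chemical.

Per-day component: 135 × €10,590 = €1,429,650
Base plus per-day: €159,500 + €1,429,650 = €1,589,150
Enhancement: 150% of €1,589,150 = €2,383,725
Enhanced fine: €1,589,150 + €2,383,725 = €3,972,875

Civil penalty: €3,972,875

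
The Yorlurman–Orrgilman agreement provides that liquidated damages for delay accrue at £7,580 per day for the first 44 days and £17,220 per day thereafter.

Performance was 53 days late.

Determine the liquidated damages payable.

First 44 days: 44 × £7,580 = £333,520
Remaining days: (53 − 44) × £17,220 = £154,980
Accrued per-day damages: £333,520 + £154,980 = £488,500

£488,500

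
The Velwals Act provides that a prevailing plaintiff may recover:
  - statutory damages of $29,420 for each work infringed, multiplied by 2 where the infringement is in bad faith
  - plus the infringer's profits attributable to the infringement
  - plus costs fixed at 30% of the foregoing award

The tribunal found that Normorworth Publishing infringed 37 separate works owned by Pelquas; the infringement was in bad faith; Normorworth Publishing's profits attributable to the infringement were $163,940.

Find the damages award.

$3,043,326

Statutory damages: 37 × $29,420 = $1,088,540
Doubled: 2 × $1,088,540 = $2,177,080
Combined award: $2,177,080 + $163,940 = $2,341,020
Costs: 30% of $2,341,020 = $702,306
Award plus costs: $2,341,020 + $702,306 = $3,043,326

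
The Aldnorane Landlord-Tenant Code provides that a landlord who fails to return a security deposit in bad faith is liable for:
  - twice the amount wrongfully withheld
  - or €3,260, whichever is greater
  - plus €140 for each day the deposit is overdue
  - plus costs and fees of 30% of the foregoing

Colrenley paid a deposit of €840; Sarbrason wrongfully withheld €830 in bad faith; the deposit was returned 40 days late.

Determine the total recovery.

Doubled: 2 × €830 = €1,660
Minimum €3,260: €1,660 is below the minimum → €3,260
Late-return penalty: 40 × €140 = €5,600
Damages plus late penalty: €3,260 + €5,600 = €8,860
Costs and fees: 30% of €8,860 = €2,658
Total recovery: €8,860 + €2,658 = €11,518

€11,518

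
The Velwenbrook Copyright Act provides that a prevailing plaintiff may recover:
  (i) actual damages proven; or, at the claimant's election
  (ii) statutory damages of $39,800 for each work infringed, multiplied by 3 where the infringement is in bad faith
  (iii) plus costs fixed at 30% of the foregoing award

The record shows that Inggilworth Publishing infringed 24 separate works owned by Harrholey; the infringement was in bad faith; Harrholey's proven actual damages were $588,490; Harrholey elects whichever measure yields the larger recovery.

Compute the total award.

$3,725,280

Statutory damages: 24 × $39,800 = $955,200
Trebled: 3 × $955,200 = $2,865,600
Greater of actual damages ($588,490) or enhanced statutory damages ($2,865,600): $2,865,600
Costs: 30% of $2,865,600 = $859,680
Award plus costs: $2,865,600 + $859,680 = $3,725,280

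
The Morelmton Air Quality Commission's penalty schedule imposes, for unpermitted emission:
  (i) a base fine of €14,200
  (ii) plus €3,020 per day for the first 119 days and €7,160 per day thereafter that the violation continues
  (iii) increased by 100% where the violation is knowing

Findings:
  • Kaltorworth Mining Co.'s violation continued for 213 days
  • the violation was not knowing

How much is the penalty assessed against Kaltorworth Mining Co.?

€1,046,620

First 119 days: 119 × €3,020 = €359,380
Remaining days: (213 − 119) × €7,160 = €673,040
Per-day component: €359,380 + €673,040 = €1,032,420
Base plus per-day: €14,200 + €1,032,420 = €1,046,620
The violation was not knowing: no 100% increase.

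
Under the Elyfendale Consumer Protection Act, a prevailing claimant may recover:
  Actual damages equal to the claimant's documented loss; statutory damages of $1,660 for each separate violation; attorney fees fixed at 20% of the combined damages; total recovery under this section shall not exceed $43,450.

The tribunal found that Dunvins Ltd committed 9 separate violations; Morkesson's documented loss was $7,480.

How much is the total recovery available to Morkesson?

Statutory damages: 9 × $1,660 = $14,940
Combined damages: $7,480 + $14,940 = $22,420
Attorney fees: 20% of $22,420 = $4,484
Total before cap: $22,420 + $4,484 = $26,904
Cap at $43,450: $26,904 is within the cap, no reduction.

$26,904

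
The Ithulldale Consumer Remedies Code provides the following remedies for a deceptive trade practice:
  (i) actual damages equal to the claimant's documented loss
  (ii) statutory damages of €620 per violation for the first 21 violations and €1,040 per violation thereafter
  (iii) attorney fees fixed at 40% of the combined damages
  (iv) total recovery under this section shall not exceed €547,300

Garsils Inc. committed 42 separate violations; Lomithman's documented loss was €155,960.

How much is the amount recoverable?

First 21 violations: 21 × €620 = €13,020
Remaining violations: (42 − 21) × €1,040 = €21,840
Statutory damages: €13,020 + €21,840 = €34,860
Combined damages: €155,960 + €34,860 = €190,820
Attorney fees: 40% of €190,820 = €76,328
Total before cap: €190,820 + €76,328 = €267,148
Cap at €547,300: €267,148 is within the cap, no reduction.

€267,148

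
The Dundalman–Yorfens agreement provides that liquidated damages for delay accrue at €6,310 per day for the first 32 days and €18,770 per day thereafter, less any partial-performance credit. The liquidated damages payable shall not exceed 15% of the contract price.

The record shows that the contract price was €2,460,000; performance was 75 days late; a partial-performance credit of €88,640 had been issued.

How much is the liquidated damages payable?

First 32 days: 32 × €6,310 = €201,920
Remaining days: (75 − 32) × €18,770 = €807,110
Accrued per-day damages: €201,920 + €807,110 = €1,009,030
Less partial-performance credit: €1,009,030 − €88,640 = €920,390
Cap: 15% of €2,460,000 = €369,000
Cap at €369,000: €920,390 exceeds the cap → €369,000

€369,000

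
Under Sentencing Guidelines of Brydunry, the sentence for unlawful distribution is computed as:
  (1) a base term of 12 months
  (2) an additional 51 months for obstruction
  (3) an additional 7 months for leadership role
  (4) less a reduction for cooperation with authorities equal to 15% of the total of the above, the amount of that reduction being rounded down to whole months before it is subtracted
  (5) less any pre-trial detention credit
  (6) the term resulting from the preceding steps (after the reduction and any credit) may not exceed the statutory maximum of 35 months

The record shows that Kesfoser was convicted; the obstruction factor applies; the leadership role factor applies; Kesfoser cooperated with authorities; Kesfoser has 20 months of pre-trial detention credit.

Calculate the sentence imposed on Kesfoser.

Obstruction enhancement: +51 months
Leadership role enhancement: +7 months
Adjusted term: 12 months + 51 months + 7 months = 70 months
Cooperation with authorities reduction: 15% of 70 months = 10 months (rounded down)
After reduction: 70 − 10 = 60 months
Less pre-trial detention credit: 60 months − 20 months = 40 months
Cap at 35 months: 40 months exceeds the cap → 35 months

35 months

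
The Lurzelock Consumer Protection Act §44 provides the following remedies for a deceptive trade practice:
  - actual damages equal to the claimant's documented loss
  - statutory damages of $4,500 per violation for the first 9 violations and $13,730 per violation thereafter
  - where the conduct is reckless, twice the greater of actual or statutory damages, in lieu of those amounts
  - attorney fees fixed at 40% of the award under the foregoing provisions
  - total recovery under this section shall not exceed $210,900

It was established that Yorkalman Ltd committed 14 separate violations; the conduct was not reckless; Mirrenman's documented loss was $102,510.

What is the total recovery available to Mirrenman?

First 9 violations: 9 × $4,500 = $40,500
Remaining violations: (14 − 9) × $13,730 = $68,650
Statutory damages: $40,500 + $68,650 = $109,150
Conduct not reckless: the in-lieu enhancement does not apply.
Actual plus statutory damages: $102,510 + $109,150 = $211,660
Attorney fees: 40% of $211,660 = $84,664
Total before cap: $211,660 + $84,664 = $296,324
Cap at $210,900: $296,324 exceeds the cap → $210,900

$210,900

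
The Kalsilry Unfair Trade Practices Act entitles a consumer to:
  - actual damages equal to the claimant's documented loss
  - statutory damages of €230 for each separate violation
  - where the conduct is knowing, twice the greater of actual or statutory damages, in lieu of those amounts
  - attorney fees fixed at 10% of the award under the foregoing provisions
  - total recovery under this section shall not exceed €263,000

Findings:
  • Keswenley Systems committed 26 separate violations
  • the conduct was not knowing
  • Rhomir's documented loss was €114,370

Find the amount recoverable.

€132,385

Statutory damages: 26 × €230 = €5,980
Conduct not knowing: the in-lieu enhancement does not apply.
Actual plus statutory damages: €114,370 + €5,980 = €120,350
Attorney fees: 10% of €120,350 = €12,035
Total before cap: €120,350 + €12,035 = €132,385
Cap at €263,000: €132,385 is within the cap, no reduction.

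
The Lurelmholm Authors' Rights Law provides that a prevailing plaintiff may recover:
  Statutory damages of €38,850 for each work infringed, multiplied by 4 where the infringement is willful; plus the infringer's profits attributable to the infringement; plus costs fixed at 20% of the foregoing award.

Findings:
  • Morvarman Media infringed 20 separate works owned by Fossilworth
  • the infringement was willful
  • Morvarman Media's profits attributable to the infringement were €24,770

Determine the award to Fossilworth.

€3,759,324

Statutory damages: 20 × €38,850 = €777,000
Multiplied by 4: 4 × €777,000 = €3,108,000
Combined award: €3,108,000 + €24,770 = €3,132,770
Costs: 20% of €3,132,770 = €626,554
Award plus costs: €3,132,770 + €626,554 = €3,759,324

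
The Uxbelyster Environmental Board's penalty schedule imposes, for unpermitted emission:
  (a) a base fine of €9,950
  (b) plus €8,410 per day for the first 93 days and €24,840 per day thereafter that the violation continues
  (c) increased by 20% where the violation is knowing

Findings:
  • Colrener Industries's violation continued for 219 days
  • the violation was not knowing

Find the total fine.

€3,921,920

First 93 days: 93 × €8,410 = €782,130
Remaining days: (219 − 93) × €24,840 = €3,129,840
Per-day component: €782,130 + €3,129,840 = €3,911,970
Base plus per-day: €9,950 + €3,911,970 = €3,921,920
The violation was not knowing: no 20% increase.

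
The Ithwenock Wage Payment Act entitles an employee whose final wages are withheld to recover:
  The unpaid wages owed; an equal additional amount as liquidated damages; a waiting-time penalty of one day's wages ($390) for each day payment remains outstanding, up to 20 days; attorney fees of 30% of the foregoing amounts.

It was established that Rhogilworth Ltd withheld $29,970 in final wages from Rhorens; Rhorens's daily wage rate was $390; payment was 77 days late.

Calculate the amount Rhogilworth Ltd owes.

$88,062

Liquidated damages (equal amount): $29,970
Penalty days: min(77, 20) = 20
Waiting-time penalty: 20 × $390 = $7,800
Subtotal: $29,970 + $29,970 + $7,800 = $67,740
Attorney fees: 30% of $67,740 = $20,322
Total award: $67,740 + $20,322 = $88,062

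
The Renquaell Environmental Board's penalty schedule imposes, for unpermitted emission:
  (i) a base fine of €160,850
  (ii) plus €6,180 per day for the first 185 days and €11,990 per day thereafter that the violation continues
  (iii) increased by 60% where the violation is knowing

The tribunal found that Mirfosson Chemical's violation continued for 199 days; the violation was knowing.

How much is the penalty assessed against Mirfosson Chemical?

€2,355,216

First 185 days: 185 × €6,180 = €1,143,300
Remaining days: (199 − 185) × €11,990 = €167,860
Per-day component: €1,143,300 + €167,860 = €1,311,160
Base plus per-day: €160,850 + €1,311,160 = €1,472,010
Enhancement: 60% of €1,472,010 = €883,206
Enhanced fine: €1,472,010 + €883,206 = €2,355,216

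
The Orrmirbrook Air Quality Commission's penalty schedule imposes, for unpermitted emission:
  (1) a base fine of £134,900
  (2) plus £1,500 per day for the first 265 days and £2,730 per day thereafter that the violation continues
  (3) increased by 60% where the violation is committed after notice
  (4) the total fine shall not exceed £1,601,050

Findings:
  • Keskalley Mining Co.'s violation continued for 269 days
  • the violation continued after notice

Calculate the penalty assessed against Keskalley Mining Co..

First 265 days: 265 × £1,500 = £397,500
Remaining days: (269 − 265) × £2,730 = £10,920
Per-day component: £397,500 + £10,920 = £408,420
Base plus per-day: £134,900 + £408,420 = £543,320
Enhancement: 60% of £543,320 = £325,992
Enhanced fine: £543,320 + £325,992 = £869,312
Cap at £1,601,050: £869,312 is within the cap, no reduction.

Civil penalty: £869,312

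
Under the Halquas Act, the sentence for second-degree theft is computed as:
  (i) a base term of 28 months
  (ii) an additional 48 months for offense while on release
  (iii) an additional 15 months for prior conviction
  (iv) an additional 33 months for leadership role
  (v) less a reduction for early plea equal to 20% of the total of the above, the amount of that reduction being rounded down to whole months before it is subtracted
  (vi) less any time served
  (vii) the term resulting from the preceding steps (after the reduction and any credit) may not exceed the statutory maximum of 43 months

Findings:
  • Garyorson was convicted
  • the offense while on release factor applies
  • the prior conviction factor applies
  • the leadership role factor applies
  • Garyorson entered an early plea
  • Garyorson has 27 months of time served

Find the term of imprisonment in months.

Offense while on release enhancement: +48 months
Prior conviction enhancement: +15 months
Leadership role enhancement: +33 months
Adjusted term: 28 months + 48 months + 15 months + 33 months = 124 months
Early plea reduction: 20% of 124 months = 24 months (rounded down)
After reduction: 124 − 24 = 100 months
Less time served: 100 months − 27 months = 73 months
Cap at 43 months: 73 months exceeds the cap → 43 months

43 months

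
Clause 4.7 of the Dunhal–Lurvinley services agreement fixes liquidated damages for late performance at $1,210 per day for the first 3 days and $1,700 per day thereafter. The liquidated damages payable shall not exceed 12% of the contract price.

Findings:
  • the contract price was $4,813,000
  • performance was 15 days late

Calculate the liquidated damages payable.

Liquidated damages: $24,030

First 3 days: 3 × $1,210 = $3,630
Remaining days: (15 − 3) × $1,700 = $20,400
Accrued per-day damages: $3,630 + $20,400 = $24,030
Cap: 12% of $4,813,000 = $577,560
Cap at $577,560: $24,030 is within the cap, no reduction.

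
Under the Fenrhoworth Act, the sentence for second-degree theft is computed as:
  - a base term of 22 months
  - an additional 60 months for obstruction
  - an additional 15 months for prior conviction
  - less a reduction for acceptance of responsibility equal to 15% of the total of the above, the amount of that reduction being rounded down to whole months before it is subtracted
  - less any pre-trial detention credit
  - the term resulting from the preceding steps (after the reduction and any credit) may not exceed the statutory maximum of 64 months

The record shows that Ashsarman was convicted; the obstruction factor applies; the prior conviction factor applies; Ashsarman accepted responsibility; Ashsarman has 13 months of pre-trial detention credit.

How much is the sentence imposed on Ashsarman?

64 months

Obstruction enhancement: +60 months
Prior conviction enhancement: +15 months
Adjusted term: 22 months + 60 months + 15 months = 97 months
Acceptance of responsibility reduction: 15% of 97 months = 14 months (rounded down)
After reduction: 97 − 14 = 83 months
Less pre-trial detention credit: 83 months − 13 months = 70 months
Cap at 64 months: 70 months exceeds the cap → 64 months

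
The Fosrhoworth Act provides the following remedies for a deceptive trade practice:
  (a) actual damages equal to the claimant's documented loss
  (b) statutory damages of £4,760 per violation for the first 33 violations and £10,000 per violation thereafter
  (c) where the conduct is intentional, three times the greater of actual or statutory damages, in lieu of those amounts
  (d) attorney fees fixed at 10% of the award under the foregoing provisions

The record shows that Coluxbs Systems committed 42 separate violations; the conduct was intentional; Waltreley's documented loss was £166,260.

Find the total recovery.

First 33 violations: 33 × £4,760 = £157,080
Remaining violations: (42 − 33) × £10,000 = £90,000
Statutory damages: £157,080 + £90,000 = £247,080
Greater of actual damages (£166,260) or statutory damages (£247,080): £247,080
Trebled: 3 × £247,080 = £741,240
Attorney fees: 10% of £741,240 = £74,124
Total recovery: £741,240 + £74,124 = £815,364

Total recovery: £815,364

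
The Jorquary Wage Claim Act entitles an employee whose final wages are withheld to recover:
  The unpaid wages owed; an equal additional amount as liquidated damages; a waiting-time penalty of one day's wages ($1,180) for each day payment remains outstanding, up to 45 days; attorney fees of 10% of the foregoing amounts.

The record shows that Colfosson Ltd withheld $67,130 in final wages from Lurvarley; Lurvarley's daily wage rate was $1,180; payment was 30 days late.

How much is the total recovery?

Total award: $186,626

Liquidated damages (equal amount): $67,130
Penalty days: min(30, 45) = 30
Waiting-time penalty: 30 × $1,180 = $35,400
Subtotal: $67,130 + $67,130 + $35,400 = $169,660
Attorney fees: 10% of $169,660 = $16,966
Total award: $169,660 + $16,966 = $186,626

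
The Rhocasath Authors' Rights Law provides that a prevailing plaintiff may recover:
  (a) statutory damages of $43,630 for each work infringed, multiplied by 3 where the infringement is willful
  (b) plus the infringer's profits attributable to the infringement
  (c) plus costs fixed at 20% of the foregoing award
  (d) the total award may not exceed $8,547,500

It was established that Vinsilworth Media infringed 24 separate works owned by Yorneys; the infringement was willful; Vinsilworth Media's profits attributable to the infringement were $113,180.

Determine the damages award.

$3,905,448

Statutory damages: 24 × $43,630 = $1,047,120
Trebled: 3 × $1,047,120 = $3,141,360
Combined award: $3,141,360 + $113,180 = $3,254,540
Costs: 20% of $3,254,540 = $650,908
Award plus costs: $3,254,540 + $650,908 = $3,905,448
Cap at $8,547,500: $3,905,448 is within the cap, no reduction.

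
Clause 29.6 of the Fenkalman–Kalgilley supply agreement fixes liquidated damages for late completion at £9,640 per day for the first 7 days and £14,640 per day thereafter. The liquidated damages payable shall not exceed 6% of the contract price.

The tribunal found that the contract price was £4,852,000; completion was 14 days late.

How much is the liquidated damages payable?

First 7 days: 7 × £9,640 = £67,480
Remaining days: (14 − 7) × £14,640 = £102,480
Accrued per-day damages: £67,480 + £102,480 = £169,960
Cap: 6% of £4,852,000 = £291,120
Cap at £291,120: £169,960 is within the cap, no reduction.

£169,960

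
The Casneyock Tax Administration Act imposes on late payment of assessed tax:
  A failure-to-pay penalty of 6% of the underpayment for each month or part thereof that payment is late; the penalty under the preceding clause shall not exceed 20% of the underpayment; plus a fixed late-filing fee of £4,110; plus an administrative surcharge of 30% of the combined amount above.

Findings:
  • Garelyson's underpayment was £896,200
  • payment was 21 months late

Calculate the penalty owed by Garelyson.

Accrued rate: 6% × 21 = 126%, capped at 20% → 20%
Failure-to-pay penalty: 20% of £896,200 = £179,240
Penalty before surcharge: £179,240 + £4,110 = £183,350
Administrative surcharge: 30% of £183,350 = £55,005
Total penalty: £183,350 + £55,005 = £238,355

£238,355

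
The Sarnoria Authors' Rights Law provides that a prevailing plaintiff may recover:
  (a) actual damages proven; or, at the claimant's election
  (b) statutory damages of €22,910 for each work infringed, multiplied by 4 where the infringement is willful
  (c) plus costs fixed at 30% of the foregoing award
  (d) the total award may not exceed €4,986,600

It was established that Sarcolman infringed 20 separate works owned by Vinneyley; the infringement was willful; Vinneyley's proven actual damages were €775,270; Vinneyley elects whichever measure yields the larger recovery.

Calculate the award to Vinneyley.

Award: €2,382,640

Statutory damages: 20 × €22,910 = €458,200
Multiplied by 4: 4 × €458,200 = €1,832,800
Greater of actual damages (€775,270) or enhanced statutory damages (€1,832,800): €1,832,800
Costs: 30% of €1,832,800 = €549,840
Award plus costs: €1,832,800 + €549,840 = €2,382,640
Cap at €4,986,600: €2,382,640 is within the cap, no reduction.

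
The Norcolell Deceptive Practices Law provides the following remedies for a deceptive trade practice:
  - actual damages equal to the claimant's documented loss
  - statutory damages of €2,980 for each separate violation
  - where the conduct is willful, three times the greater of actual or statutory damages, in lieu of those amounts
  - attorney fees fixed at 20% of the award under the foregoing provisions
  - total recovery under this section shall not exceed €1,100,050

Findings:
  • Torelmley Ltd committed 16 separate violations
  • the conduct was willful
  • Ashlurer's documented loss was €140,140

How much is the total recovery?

Statutory damages: 16 × €2,980 = €47,680
Greater of actual damages (€140,140) or statutory damages (€47,680): €140,140
Trebled: 3 × €140,140 = €420,420
Attorney fees: 20% of €420,420 = €84,084
Total before cap: €420,420 + €84,084 = €504,504
Cap at €1,100,050: €504,504 is within the cap, no reduction.

Total recovery: €504,504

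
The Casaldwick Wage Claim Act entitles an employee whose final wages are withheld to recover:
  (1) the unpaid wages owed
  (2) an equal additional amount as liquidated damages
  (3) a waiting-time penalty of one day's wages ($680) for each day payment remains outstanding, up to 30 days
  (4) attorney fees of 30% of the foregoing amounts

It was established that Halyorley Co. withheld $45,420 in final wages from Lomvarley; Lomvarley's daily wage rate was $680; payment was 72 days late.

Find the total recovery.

Liquidated damages (equal amount): $45,420
Penalty days: min(72, 30) = 30
Waiting-time penalty: 30 × $680 = $20,400
Subtotal: $45,420 + $45,420 + $20,400 = $111,240
Attorney fees: 30% of $111,240 = $33,372
Total award: $111,240 + $33,372 = $144,612

Total award: $144,612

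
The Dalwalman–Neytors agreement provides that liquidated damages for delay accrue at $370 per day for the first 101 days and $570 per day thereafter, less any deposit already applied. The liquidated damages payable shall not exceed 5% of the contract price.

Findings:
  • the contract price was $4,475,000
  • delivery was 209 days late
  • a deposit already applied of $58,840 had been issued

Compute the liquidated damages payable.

$40,090

First 101 days: 101 × $370 = $37,370
Remaining days: (209 − 101) × $570 = $61,560
Accrued per-day damages: $37,370 + $61,560 = $98,930
Less deposit already applied: $98,930 − $58,840 = $40,090
Cap: 5% of $4,475,000 = $223,750
Cap at $223,750: $40,090 is within the cap, no reduction.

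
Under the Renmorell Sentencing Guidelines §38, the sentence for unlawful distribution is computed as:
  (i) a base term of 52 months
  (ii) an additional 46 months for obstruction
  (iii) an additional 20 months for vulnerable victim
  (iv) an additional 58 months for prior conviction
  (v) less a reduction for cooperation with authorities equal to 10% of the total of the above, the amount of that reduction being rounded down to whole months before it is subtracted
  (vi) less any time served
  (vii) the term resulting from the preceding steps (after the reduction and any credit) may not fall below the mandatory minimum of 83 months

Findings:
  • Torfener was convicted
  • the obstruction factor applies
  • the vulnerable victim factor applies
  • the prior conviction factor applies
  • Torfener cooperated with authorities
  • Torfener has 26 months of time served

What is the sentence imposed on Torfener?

Obstruction enhancement: +46 months
Vulnerable victim enhancement: +20 months
Prior conviction enhancement: +58 months
Adjusted term: 52 months + 46 months + 20 months + 58 months = 176 months
Cooperation with authorities reduction: 10% of 176 months = 17 months (rounded down)
After reduction: 176 − 17 = 159 months
Less time served: 159 months − 26 months = 133 months
Minimum 83 months: 133 months meets the minimum, no increase.

133 months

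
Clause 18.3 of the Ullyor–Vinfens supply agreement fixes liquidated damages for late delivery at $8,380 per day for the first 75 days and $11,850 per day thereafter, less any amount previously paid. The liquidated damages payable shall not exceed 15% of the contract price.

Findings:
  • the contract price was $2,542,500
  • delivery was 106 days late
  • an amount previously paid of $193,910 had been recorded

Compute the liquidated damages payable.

First 75 days: 75 × $8,380 = $628,500
Remaining days: (106 − 75) × $11,850 = $367,350
Accrued per-day damages: $628,500 + $367,350 = $995,850
Less amount previously paid: $995,850 − $193,910 = $801,940
Cap: 15% of $2,542,500 = $381,375
Cap at $381,375: $801,940 exceeds the cap → $381,375

$381,375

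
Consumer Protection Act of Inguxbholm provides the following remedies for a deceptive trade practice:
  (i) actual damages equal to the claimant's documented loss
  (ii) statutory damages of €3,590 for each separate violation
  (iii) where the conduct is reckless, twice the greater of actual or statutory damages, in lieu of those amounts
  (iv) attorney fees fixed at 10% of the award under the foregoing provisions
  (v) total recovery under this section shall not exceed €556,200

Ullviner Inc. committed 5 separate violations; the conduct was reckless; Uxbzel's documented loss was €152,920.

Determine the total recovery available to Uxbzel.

Statutory damages: 5 × €3,590 = €17,950
Greater of actual damages (€152,920) or statutory damages (€17,950): €152,920
Doubled: 2 × €152,920 = €305,840
Attorney fees: 10% of €305,840 = €30,584
Total before cap: €305,840 + €30,584 = €336,424
Cap at €556,200: €336,424 is within the cap, no reduction.

Total recovery: €336,424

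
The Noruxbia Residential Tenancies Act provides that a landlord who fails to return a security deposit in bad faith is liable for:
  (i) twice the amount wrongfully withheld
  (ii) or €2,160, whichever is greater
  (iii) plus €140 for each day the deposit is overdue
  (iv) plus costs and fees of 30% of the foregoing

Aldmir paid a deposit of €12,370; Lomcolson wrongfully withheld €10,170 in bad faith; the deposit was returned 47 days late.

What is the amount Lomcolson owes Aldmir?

Doubled: 2 × €10,170 = €20,340
Minimum €2,160: €20,340 meets the minimum, no increase.
Late-return penalty: 47 × €140 = €6,580
Damages plus late penalty: €20,340 + €6,580 = €26,920
Costs and fees: 30% of €26,920 = €8,076
Total recovery: €26,920 + €8,076 = €34,996

€34,996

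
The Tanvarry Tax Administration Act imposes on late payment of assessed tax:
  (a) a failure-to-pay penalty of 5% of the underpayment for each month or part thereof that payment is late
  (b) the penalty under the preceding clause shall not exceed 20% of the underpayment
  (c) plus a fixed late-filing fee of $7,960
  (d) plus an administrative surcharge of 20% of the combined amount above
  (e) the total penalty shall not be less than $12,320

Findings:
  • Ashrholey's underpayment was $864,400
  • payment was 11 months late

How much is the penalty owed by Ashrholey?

$217,008

Accrued rate: 5% × 11 = 55%, capped at 20% → 20%
Failure-to-pay penalty: 20% of $864,400 = $172,880
Penalty before surcharge: $172,880 + $7,960 = $180,840
Administrative surcharge: 20% of $180,840 = $36,168
Total penalty: $180,840 + $36,168 = $217,008
Minimum $12,320: $217,008 meets the minimum, no increase.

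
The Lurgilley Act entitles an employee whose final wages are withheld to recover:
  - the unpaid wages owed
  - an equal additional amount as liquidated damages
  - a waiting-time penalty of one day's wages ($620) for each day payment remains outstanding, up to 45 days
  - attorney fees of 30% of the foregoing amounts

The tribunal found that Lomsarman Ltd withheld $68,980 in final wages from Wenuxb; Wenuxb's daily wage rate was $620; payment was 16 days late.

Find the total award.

$192,244

Liquidated damages (equal amount): $68,980
Penalty days: min(16, 45) = 16
Waiting-time penalty: 16 × $620 = $9,920
Subtotal: $68,980 + $68,980 + $9,920 = $147,880
Attorney fees: 30% of $147,880 = $44,364
Total award: $147,880 + $44,364 = $192,244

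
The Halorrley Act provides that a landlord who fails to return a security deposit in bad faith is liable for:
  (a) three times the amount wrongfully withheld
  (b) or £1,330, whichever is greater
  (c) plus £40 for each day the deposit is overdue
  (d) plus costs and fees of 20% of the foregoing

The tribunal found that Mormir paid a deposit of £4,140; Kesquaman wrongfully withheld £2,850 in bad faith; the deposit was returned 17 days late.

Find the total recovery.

Trebled: 3 × £2,850 = £8,550
Minimum £1,330: £8,550 meets the minimum, no increase.
Late-return penalty: 17 × £40 = £680
Damages plus late penalty: £8,550 + £680 = £9,230
Costs and fees: 20% of £9,230 = £1,846
Total recovery: £9,230 + £1,846 = £11,076

£11,076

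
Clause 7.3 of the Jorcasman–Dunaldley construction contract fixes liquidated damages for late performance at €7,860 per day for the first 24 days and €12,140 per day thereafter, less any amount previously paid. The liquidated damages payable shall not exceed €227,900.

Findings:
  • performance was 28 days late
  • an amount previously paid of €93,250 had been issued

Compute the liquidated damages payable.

€143,950

First 24 days: 24 × €7,860 = €188,640
Remaining days: (28 − 24) × €12,140 = €48,560
Accrued per-day damages: €188,640 + €48,560 = €237,200
Less amount previously paid: €237,200 − €93,250 = €143,950
Cap at €227,900: €143,950 is within the cap, no reduction.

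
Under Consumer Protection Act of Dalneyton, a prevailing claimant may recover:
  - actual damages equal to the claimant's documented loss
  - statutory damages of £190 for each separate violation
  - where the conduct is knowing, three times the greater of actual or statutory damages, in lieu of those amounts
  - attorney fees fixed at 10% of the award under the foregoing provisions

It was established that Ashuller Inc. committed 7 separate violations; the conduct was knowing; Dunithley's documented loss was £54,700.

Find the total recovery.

£180,510

Statutory damages: 7 × £190 = £1,330
Greater of actual damages (£54,700) or statutory damages (£1,330): £54,700
Trebled: 3 × £54,700 = £164,100
Attorney fees: 10% of £164,100 = £16,410
Total recovery: £164,100 + £16,410 = £180,510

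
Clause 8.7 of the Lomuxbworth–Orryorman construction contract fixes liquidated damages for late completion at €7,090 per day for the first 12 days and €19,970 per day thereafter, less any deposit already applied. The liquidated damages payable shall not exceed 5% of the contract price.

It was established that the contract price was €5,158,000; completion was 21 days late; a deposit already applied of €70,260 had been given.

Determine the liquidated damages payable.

First 12 days: 12 × €7,090 = €85,080
Remaining days: (21 − 12) × €19,970 = €179,730
Accrued per-day damages: €85,080 + €179,730 = €264,810
Less deposit already applied: €264,810 − €70,260 = €194,550
Cap: 5% of €5,158,000 = €257,900
Cap at €257,900: €194,550 is within the cap, no reduction.

€194,550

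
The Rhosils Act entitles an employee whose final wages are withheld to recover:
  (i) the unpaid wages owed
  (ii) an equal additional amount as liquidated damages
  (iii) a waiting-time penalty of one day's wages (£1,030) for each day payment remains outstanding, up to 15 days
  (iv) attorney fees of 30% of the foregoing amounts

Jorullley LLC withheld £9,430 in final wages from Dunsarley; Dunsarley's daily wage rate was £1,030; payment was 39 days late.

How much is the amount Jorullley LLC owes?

Liquidated damages (equal amount): £9,430
Penalty days: min(39, 15) = 15
Waiting-time penalty: 15 × £1,030 = £15,450
Subtotal: £9,430 + £9,430 + £15,450 = £34,310
Attorney fees: 30% of £34,310 = £10,293
Total award: £34,310 + £10,293 = £44,603

Total award: £44,603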